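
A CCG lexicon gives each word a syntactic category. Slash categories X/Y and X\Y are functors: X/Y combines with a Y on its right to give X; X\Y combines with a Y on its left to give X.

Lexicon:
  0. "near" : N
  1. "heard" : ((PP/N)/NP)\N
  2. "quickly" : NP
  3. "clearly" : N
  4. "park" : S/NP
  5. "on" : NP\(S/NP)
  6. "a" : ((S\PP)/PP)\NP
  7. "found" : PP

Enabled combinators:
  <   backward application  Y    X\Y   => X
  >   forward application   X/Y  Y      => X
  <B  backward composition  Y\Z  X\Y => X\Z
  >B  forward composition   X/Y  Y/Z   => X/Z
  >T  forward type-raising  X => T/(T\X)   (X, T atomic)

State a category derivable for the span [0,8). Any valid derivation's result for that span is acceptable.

[0,8] S   <
  [0,4] PP   >
    [0,3] PP/N   >
      [0,2] (PP/N)/NP   <
        [0,1] "near" : N
        [1,2] "heard" : ((PP/N)/NP)\N
      [2,3] "quickly" : NP
    [3,4] "clearly" : N
  [4,8] S\PP   >
    [4,7] (S\PP)/PP   <
      [4,6] NP   <
        [4,5] "park" : S/NP
        [5,6] "on" : NP\(S/NP)
      [6,7] "a" : ((S\PP)/PP)\NP
    [7,8] "found" : PP

S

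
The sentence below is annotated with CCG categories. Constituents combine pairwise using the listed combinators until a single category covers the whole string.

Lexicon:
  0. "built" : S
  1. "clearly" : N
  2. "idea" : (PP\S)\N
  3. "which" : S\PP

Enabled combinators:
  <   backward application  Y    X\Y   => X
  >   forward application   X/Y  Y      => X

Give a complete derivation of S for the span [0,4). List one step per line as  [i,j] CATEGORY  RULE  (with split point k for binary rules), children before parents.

[0,1] S  lex  "built"
[1,2] N  lex  "clearly"
[2,3] (PP\S)\N  lex  "idea"
[1,3] PP\S  <  k=2
[0,3] PP  <  k=1
[3,4] S\PP  lex  "which"
[0,4] S  <  k=3

[0,4] S   <
  [0,3] PP   <
    [0,1] "built" : S
    [1,3] PP\S   <
      [1,2] "clearly" : N
      [2,3] "idea" : (PP\S)\N
  [3,4] "which" : S\PP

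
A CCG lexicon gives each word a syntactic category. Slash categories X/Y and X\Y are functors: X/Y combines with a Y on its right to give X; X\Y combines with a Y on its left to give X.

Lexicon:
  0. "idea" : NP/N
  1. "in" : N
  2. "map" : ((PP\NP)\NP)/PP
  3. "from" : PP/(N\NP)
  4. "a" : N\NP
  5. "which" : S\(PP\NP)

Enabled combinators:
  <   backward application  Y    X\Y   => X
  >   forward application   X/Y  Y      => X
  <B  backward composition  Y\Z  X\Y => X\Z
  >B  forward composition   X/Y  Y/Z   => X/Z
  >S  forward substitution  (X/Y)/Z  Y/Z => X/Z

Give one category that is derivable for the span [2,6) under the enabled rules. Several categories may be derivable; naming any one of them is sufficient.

[0,6] S   <
  [0,2] NP   >
    [0,1] "idea" : NP/N
    [1,2] "in" : N
  [2,6] S\NP   <B
    [2,5] (PP\NP)\NP   >
      [2,3] "map" : ((PP\NP)\NP)/PP
      [3,5] PP   >
        [3,4] "from" : PP/(N\NP)
        [4,5] "a" : N\NP
    [5,6] "which" : S\(PP\NP)

S\NP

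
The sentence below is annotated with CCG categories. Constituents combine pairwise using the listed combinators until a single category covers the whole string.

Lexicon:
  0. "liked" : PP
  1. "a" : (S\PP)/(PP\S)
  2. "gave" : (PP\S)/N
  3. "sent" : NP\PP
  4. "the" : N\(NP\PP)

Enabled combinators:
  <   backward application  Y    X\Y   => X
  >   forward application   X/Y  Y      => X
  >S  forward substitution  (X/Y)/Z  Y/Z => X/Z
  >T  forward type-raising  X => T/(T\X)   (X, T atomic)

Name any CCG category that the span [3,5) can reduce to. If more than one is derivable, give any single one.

[0,5] S   <
  [0,1] "liked" : PP
  [1,5] S\PP   >
    [1,2] "a" : (S\PP)/(PP\S)
    [2,5] PP\S   >
      [2,3] "gave" : (PP\S)/N
      [3,5] N   <
        [3,4] "sent" : NP\PP
        [4,5] "the" : N\(NP\PP)

N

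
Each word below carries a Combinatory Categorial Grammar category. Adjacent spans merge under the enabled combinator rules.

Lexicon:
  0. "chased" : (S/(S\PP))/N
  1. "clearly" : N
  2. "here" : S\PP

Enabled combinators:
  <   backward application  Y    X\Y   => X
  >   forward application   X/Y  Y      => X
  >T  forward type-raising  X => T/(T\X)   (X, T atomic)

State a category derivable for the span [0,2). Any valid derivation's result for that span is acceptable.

S/(S\PP)

[0,3] S   >
  [0,2] S/(S\PP)   >
    [0,1] "chased" : (S/(S\PP))/N
    [1,2] "clearly" : N
  [2,3] "here" : S\PP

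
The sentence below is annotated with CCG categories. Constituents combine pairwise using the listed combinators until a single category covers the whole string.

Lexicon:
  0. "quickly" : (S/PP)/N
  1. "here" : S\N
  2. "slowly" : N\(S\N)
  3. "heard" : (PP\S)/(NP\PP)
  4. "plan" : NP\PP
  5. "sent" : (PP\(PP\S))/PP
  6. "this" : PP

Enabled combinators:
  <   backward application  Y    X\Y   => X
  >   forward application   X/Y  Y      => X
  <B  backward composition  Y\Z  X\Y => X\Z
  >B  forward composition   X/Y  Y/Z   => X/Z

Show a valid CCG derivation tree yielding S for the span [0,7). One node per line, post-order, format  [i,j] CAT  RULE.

[0,7] S   >
  [0,3] S/PP   >
    [0,1] "quickly" : (S/PP)/N
    [1,3] N   <
      [1,2] "here" : S\N
      [2,3] "slowly" : N\(S\N)
  [3,7] PP   <
    [3,5] PP\S   >
      [3,4] "heard" : (PP\S)/(NP\PP)
      [4,5] "plan" : NP\PP
    [5,7] PP\(PP\S)   >
      [5,6] "sent" : (PP\(PP\S))/PP
      [6,7] "this" : PP

[0,1] (S/PP)/N  lex  "quickly"
[1,2] S\N  lex  "here"
[2,3] N\(S\N)  lex  "slowly"
[1,3] N  <  k=2
[0,3] S/PP  >  k=1
[3,4] (PP\S)/(NP\PP)  lex  "heard"
[4,5] NP\PP  lex  "plan"
[3,5] PP\S  >  k=4
[5,6] (PP\(PP\S))/PP  lex  "sent"
[6,7] PP  lex  "this"
[5,7] PP\(PP\S)  >  k=6
[3,7] PP  <  k=5
[0,7] S  >  k=3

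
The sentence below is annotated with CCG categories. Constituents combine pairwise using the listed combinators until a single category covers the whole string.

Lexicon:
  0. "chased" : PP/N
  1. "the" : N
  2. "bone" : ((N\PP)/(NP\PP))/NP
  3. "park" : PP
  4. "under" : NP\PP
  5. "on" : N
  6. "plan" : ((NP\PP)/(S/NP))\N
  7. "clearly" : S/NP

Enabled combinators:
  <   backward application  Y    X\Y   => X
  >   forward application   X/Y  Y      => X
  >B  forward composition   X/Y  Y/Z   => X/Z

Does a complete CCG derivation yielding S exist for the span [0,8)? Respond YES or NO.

NO

PP/N N ((N\PP)/(NP\PP))/NP PP NP\PP N ((NP\PP)/(S/NP))\N S/NP
CKY chart[0,8] = {N}; S ∉ chart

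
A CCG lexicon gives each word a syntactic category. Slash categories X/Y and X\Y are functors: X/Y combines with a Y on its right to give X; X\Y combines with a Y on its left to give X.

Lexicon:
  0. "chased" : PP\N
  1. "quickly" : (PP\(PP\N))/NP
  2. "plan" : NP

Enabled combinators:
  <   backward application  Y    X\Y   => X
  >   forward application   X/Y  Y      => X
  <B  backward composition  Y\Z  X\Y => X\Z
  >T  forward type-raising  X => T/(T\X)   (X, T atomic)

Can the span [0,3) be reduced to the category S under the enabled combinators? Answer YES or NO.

NO

PP\N (PP\(PP\N))/NP NP
CKY chart[0,3] = {N/(N\PP), NP/(NP\PP), PP, PP/(PP\PP), S/(S\PP)}; S ∉ chart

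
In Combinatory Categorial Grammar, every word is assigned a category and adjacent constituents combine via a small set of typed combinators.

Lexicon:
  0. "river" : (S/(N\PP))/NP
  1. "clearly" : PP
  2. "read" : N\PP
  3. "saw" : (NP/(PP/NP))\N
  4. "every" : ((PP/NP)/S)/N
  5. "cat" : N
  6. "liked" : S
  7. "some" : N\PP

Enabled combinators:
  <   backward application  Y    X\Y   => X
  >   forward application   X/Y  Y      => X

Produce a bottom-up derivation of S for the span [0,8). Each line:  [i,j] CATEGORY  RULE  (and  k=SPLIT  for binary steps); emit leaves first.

[0,1] (S/(N\PP))/NP  lex  "river"
[1,2] PP  lex  "clearly"
[2,3] N\PP  lex  "read"
[1,3] N  <  k=2
[3,4] (NP/(PP/NP))\N  lex  "saw"
[1,4] NP/(PP/NP)  <  k=3
[4,5] ((PP/NP)/S)/N  lex  "every"
[5,6] N  lex  "cat"
[4,6] (PP/NP)/S  >  k=5
[6,7] S  lex  "liked"
[4,7] PP/NP  >  k=6
[1,7] NP  >  k=4
[0,7] S/(N\PP)  >  k=1
[7,8] N\PP  lex  "some"
[0,8] S  >  k=7

[0,8] S   >
  [0,7] S/(N\PP)   >
    [0,1] "river" : (S/(N\PP))/NP
    [1,7] NP   >
      [1,4] NP/(PP/NP)   <
        [1,3] N   <
          [1,2] "clearly" : PP
          [2,3] "read" : N\PP
        [3,4] "saw" : (NP/(PP/NP))\N
      [4,7] PP/NP   >
        [4,6] (PP/NP)/S   >
          [4,5] "every" : ((PP/NP)/S)/N
          [5,6] "cat" : N
        [6,7] "liked" : S
  [7,8] "some" : N\PP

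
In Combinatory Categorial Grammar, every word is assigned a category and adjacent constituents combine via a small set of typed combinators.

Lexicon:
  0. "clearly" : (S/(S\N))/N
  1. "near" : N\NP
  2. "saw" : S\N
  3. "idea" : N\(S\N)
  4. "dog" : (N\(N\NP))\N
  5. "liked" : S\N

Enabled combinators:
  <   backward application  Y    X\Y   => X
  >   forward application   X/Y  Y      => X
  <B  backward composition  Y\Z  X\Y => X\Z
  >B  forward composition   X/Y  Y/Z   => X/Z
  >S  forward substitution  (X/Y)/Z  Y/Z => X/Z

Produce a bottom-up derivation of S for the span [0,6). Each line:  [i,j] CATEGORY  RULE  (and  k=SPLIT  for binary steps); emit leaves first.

[0,6] S   >
  [0,5] S/(S\N)   >
    [0,1] "clearly" : (S/(S\N))/N
    [1,5] N   <
      [1,2] "near" : N\NP
      [2,5] N\(N\NP)   <
        [2,4] N   <
          [2,3] "saw" : S\N
          [3,4] "idea" : N\(S\N)
        [4,5] "dog" : (N\(N\NP))\N
  [5,6] "liked" : S\N

[0,1] (S/(S\N))/N  lex  "clearly"
[1,2] N\NP  lex  "near"
[2,3] S\N  lex  "saw"
[3,4] N\(S\N)  lex  "idea"
[2,4] N  <  k=3
[4,5] (N\(N\NP))\N  lex  "dog"
[2,5] N\(N\NP)  <  k=4
[1,5] N  <  k=2
[0,5] S/(S\N)  >  k=1
[5,6] S\N  lex  "liked"
[0,6] S  >  k=5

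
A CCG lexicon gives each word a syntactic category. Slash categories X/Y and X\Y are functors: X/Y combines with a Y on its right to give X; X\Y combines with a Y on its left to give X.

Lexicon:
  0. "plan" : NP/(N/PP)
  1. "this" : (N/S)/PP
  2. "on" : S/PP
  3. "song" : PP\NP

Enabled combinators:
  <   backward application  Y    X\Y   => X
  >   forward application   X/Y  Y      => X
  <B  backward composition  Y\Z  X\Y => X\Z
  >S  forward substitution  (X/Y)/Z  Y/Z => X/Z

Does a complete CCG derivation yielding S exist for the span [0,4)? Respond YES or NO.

NP/(N/PP) (N/S)/PP S/PP PP\NP
CKY chart[0,4] = {PP}; S ∉ chart

NO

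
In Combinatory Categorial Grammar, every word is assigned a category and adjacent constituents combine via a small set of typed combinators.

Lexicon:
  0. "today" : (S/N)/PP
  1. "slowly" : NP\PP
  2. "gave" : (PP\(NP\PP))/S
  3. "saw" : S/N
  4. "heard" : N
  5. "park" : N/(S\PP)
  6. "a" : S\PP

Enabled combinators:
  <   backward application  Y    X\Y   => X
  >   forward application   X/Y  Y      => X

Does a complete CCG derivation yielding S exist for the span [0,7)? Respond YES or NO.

YES

[0,7] S   >
  [0,5] S/N   >
    [0,1] "today" : (S/N)/PP
    [1,5] PP   <
      [1,2] "slowly" : NP\PP
      [2,5] PP\(NP\PP)   >
        [2,3] "gave" : (PP\(NP\PP))/S
        [3,5] S   >
          [3,4] "saw" : S/N
          [4,5] "heard" : N
  [5,7] N   >
    [5,6] "park" : N/(S\PP)
    [6,7] "a" : S\PP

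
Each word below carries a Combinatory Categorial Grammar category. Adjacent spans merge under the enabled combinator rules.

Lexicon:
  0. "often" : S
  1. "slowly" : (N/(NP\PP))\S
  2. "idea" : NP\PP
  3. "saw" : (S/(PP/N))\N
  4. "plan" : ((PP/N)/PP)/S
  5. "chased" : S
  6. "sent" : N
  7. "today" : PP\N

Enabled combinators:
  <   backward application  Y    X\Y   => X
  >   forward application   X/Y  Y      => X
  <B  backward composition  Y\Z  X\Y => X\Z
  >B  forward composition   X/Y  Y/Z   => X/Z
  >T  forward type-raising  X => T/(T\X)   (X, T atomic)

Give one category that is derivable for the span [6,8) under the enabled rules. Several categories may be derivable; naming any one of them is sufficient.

[0,8] S   >
  [0,6] S/PP   >B
    [0,4] S/(PP/N)   <
      [0,3] N   >
        [0,2] N/(NP\PP)   <
          [0,1] "often" : S
          [1,2] "slowly" : (N/(NP\PP))\S
        [2,3] "idea" : NP\PP
      [3,4] "saw" : (S/(PP/N))\N
    [4,6] (PP/N)/PP   >
      [4,5] "plan" : ((PP/N)/PP)/S
      [5,6] "chased" : S
  [6,8] PP   <
    [6,7] "sent" : N
    [7,8] "today" : PP\N

PP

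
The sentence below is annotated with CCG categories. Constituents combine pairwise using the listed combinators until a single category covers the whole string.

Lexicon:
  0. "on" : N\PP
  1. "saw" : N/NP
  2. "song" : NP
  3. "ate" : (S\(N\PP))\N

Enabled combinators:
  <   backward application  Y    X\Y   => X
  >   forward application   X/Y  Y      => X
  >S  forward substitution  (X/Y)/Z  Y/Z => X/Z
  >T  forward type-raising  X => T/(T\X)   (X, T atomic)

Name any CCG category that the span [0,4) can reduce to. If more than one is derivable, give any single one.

S

[0,4] S   <
  [0,1] "on" : N\PP
  [1,4] S\(N\PP)   <
    [1,3] N   >
      [1,2] "saw" : N/NP
      [2,3] "song" : NP
    [3,4] "ate" : (S\(N\PP))\N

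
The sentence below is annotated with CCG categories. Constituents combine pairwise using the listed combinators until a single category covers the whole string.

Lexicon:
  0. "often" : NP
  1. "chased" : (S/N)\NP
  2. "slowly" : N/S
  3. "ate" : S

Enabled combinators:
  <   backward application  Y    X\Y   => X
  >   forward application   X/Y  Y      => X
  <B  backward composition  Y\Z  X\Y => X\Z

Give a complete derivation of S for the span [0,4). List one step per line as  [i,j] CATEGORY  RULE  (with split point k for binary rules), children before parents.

[0,4] S   >
  [0,2] S/N   <
    [0,1] "often" : NP
    [1,2] "chased" : (S/N)\NP
  [2,4] N   >
    [2,3] "slowly" : N/S
    [3,4] "ate" : S

[0,1] NP  lex  "often"
[1,2] (S/N)\NP  lex  "chased"
[0,2] S/N  <  k=1
[2,3] N/S  lex  "slowly"
[3,4] S  lex  "ate"
[2,4] N  >  k=3
[0,4] S  >  k=2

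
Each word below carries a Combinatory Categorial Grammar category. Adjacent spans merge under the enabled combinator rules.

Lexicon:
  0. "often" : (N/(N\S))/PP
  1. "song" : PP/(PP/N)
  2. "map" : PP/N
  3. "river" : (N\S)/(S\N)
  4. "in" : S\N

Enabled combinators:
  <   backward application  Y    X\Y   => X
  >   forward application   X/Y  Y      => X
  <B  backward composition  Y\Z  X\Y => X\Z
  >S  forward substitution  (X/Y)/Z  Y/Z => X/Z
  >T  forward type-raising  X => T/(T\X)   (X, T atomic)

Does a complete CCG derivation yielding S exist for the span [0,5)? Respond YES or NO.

NO

(N/(N\S))/PP PP/(PP/N) PP/N (N\S)/(S\N) S\N
CKY chart[0,5] = {N, N/(N\N), NP/(NP\N), PP/(PP\N), S/(S\N)}; S ∉ chart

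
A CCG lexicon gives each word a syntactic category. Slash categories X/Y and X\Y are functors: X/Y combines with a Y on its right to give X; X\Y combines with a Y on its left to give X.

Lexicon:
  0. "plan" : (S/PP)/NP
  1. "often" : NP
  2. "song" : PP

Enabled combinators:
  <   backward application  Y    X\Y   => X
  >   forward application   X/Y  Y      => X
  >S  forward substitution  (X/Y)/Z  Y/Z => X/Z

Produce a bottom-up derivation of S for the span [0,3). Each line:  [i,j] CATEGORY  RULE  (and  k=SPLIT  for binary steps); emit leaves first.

[0,3] S   >
  [0,2] S/PP   >
    [0,1] "plan" : (S/PP)/NP
    [1,2] "often" : NP
  [2,3] "song" : PP

[0,1] (S/PP)/NP  lex  "plan"
[1,2] NP  lex  "often"
[0,2] S/PP  >  k=1
[2,3] PP  lex  "song"
[0,3] S  >  k=2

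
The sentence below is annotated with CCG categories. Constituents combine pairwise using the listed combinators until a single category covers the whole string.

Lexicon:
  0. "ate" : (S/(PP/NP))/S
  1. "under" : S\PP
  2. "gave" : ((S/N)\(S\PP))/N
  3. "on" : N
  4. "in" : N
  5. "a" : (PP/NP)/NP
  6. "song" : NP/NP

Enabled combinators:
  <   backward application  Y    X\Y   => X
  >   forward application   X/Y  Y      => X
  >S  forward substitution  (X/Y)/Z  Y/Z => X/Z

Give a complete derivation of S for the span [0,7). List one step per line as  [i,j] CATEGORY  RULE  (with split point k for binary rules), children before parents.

[0,7] S   >
  [0,5] S/(PP/NP)   >
    [0,1] "ate" : (S/(PP/NP))/S
    [1,5] S   >
      [1,4] S/N   <
        [1,2] "under" : S\PP
        [2,4] (S/N)\(S\PP)   >
          [2,3] "gave" : ((S/N)\(S\PP))/N
          [3,4] "on" : N
      [4,5] "in" : N
  [5,7] PP/NP   >S
    [5,6] "a" : (PP/NP)/NP
    [6,7] "song" : NP/NP

[0,1] (S/(PP/NP))/S  lex  "ate"
[1,2] S\PP  lex  "under"
[2,3] ((S/N)\(S\PP))/N  lex  "gave"
[3,4] N  lex  "on"
[2,4] (S/N)\(S\PP)  >  k=3
[1,4] S/N  <  k=2
[4,5] N  lex  "in"
[1,5] S  >  k=4
[0,5] S/(PP/NP)  >  k=1
[5,6] (PP/NP)/NP  lex  "a"
[6,7] NP/NP  lex  "song"
[5,7] PP/NP  >S  k=6
[0,7] S  >  k=5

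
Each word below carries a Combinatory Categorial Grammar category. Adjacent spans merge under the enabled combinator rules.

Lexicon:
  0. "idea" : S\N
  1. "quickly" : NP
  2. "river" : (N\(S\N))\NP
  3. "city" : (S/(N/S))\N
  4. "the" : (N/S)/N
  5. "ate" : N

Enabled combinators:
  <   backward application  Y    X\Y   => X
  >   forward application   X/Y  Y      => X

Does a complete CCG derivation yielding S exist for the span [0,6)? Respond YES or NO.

YES

[0,6] S   >
  [0,4] S/(N/S)   <
    [0,3] N   <
      [0,1] "idea" : S\N
      [1,3] N\(S\N)   <
        [1,2] "quickly" : NP
        [2,3] "river" : (N\(S\N))\NP
    [3,4] "city" : (S/(N/S))\N
  [4,6] N/S   >
    [4,5] "the" : (N/S)/N
    [5,6] "ate" : N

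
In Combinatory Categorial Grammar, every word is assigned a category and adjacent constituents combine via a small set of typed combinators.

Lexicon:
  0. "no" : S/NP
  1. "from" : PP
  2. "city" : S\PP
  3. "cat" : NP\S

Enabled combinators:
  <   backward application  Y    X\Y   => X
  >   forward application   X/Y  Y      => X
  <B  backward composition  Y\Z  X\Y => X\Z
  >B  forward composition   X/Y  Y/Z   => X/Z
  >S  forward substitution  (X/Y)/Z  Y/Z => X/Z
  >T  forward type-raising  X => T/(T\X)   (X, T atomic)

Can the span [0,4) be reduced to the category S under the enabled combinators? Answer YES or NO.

[0,4] S   >
  [0,1] "no" : S/NP
  [1,4] NP   >
    [1,2] NP/(NP\PP)   >T
      [1,2] "from" : PP
    [2,4] NP\PP   <B
      [2,3] "city" : S\PP
      [3,4] "cat" : NP\S

YES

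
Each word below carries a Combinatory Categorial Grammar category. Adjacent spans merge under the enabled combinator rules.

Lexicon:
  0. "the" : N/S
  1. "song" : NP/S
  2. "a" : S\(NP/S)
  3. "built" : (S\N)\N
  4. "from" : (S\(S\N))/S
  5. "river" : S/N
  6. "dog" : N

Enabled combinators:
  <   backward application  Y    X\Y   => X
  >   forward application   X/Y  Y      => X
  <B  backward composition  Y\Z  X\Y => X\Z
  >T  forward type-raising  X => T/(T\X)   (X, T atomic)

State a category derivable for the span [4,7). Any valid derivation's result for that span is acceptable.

[0,7] S   <
  [0,4] S\N   <
    [0,3] N   >
      [0,1] "the" : N/S
      [1,3] S   <
        [1,2] "song" : NP/S
        [2,3] "a" : S\(NP/S)
    [3,4] "built" : (S\N)\N
  [4,7] S\(S\N)   >
    [4,5] "from" : (S\(S\N))/S
    [5,7] S   >
      [5,6] "river" : S/N
      [6,7] "dog" : N

S\(S\N)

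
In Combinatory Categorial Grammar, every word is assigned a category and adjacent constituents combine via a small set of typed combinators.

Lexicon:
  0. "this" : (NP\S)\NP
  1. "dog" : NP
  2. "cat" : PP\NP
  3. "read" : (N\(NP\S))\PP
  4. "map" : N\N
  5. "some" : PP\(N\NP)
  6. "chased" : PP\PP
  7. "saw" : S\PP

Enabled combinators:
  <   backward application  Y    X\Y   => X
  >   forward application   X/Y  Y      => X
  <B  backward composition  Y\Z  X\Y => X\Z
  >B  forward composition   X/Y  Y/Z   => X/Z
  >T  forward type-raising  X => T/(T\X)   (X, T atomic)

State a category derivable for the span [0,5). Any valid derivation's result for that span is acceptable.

N\NP

[0,8] S   <
  [0,6] PP   <
    [0,5] N\NP   <B
      [0,4] N\NP   <B
        [0,1] "this" : (NP\S)\NP
        [1,4] N\(NP\S)   <
          [1,3] PP   >
            [1,2] PP/(PP\NP)   >T
              [1,2] "dog" : NP
            [2,3] "cat" : PP\NP
          [3,4] "read" : (N\(NP\S))\PP
      [4,5] "map" : N\N
    [5,6] "some" : PP\(N\NP)
  [6,8] S\PP   <B
    [6,7] "chased" : PP\PP
    [7,8] "saw" : S\PP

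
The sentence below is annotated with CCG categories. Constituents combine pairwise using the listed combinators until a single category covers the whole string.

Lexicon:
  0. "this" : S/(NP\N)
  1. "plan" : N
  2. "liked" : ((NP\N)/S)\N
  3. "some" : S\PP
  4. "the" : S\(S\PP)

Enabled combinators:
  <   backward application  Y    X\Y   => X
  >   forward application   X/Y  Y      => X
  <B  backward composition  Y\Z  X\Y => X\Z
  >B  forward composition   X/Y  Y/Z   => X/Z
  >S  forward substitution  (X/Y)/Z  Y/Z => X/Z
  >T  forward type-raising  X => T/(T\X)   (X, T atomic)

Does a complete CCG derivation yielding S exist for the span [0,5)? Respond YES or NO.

YES

[0,5] S   >
  [0,1] "this" : S/(NP\N)
  [1,5] NP\N   >
    [1,3] (NP\N)/S   <
      [1,2] "plan" : N
      [2,3] "liked" : ((NP\N)/S)\N
    [3,5] S   <
      [3,4] "some" : S\PP
      [4,5] "the" : S\(S\PP)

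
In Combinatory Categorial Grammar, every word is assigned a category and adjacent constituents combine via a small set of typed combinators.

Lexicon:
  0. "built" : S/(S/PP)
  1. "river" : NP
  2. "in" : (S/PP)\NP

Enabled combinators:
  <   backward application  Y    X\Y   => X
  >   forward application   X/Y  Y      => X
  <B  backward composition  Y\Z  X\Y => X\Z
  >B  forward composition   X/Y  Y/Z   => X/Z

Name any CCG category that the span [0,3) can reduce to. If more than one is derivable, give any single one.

[0,3] S   >
  [0,1] "built" : S/(S/PP)
  [1,3] S/PP   <
    [1,2] "river" : NP
    [2,3] "in" : (S/PP)\NP

S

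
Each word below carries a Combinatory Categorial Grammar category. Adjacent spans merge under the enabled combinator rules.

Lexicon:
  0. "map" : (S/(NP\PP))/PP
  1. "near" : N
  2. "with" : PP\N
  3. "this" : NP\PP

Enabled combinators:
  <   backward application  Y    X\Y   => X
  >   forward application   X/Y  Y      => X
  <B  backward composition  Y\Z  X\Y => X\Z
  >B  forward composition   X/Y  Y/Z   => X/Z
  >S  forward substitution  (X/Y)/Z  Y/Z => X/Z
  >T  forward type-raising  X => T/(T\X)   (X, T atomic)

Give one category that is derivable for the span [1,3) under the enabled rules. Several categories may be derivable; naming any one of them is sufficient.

[0,4] S   >
  [0,3] S/(NP\PP)   >
    [0,1] "map" : (S/(NP\PP))/PP
    [1,3] PP   >
      [1,2] PP/(PP\N)   >T
        [1,2] "near" : N
      [2,3] "with" : PP\N
  [3,4] "this" : NP\PP

PP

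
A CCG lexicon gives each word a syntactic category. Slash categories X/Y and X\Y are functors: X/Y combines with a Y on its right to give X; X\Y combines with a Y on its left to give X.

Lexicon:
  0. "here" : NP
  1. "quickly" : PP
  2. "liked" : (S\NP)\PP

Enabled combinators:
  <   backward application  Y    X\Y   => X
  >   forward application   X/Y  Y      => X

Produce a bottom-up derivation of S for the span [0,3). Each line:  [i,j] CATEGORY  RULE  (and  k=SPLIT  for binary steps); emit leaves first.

[0,3] S   <
  [0,1] "here" : NP
  [1,3] S\NP   <
    [1,2] "quickly" : PP
    [2,3] "liked" : (S\NP)\PP

[0,1] NP  lex  "here"
[1,2] PP  lex  "quickly"
[2,3] (S\NP)\PP  lex  "liked"
[1,3] S\NP  <  k=2
[0,3] S  <  k=1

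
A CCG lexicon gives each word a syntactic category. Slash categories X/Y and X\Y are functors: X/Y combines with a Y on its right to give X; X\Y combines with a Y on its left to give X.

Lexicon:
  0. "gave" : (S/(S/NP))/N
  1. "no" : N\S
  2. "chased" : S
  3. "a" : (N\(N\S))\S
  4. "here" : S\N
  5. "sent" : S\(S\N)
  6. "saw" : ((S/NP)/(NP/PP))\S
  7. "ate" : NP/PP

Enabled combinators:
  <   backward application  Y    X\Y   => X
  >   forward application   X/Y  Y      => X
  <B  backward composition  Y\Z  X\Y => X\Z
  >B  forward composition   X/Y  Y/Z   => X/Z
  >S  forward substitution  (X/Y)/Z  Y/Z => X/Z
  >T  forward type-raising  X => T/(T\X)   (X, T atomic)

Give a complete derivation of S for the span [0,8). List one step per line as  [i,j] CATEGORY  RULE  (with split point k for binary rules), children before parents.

[0,8] S   >
  [0,4] S/(S/NP)   >
    [0,1] "gave" : (S/(S/NP))/N
    [1,4] N   <
      [1,2] "no" : N\S
      [2,4] N\(N\S)   <
        [2,3] "chased" : S
        [3,4] "a" : (N\(N\S))\S
  [4,8] S/NP   >
    [4,7] (S/NP)/(NP/PP)   <
      [4,6] S   <
        [4,5] "here" : S\N
        [5,6] "sent" : S\(S\N)
      [6,7] "saw" : ((S/NP)/(NP/PP))\S
    [7,8] "ate" : NP/PP

[0,1] (S/(S/NP))/N  lex  "gave"
[1,2] N\S  lex  "no"
[2,3] S  lex  "chased"
[3,4] (N\(N\S))\S  lex  "a"
[2,4] N\(N\S)  <  k=3
[1,4] N  <  k=2
[0,4] S/(S/NP)  >  k=1
[4,5] S\N  lex  "here"
[5,6] S\(S\N)  lex  "sent"
[4,6] S  <  k=5
[6,7] ((S/NP)/(NP/PP))\S  lex  "saw"
[4,7] (S/NP)/(NP/PP)  <  k=6
[7,8] NP/PP  lex  "ate"
[4,8] S/NP  >  k=7
[0,8] S  >  k=4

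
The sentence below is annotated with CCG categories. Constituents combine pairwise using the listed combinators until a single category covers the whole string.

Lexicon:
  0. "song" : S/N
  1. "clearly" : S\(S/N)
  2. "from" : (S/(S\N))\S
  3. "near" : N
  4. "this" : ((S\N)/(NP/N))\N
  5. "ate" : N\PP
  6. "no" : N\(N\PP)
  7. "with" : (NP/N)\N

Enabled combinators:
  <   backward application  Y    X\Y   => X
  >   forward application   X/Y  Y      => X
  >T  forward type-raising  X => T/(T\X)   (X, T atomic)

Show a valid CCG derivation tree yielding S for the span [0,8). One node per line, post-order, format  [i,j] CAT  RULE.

[0,8] S   >
  [0,3] S/(S\N)   <
    [0,2] S   <
      [0,1] "song" : S/N
      [1,2] "clearly" : S\(S/N)
    [2,3] "from" : (S/(S\N))\S
  [3,8] S\N   >
    [3,5] (S\N)/(NP/N)   <
      [3,4] "near" : N
      [4,5] "this" : ((S\N)/(NP/N))\N
    [5,8] NP/N   <
      [5,7] N   <
        [5,6] "ate" : N\PP
        [6,7] "no" : N\(N\PP)
      [7,8] "with" : (NP/N)\N

[0,1] S/N  lex  "song"
[1,2] S\(S/N)  lex  "clearly"
[0,2] S  <  k=1
[2,3] (S/(S\N))\S  lex  "from"
[0,3] S/(S\N)  <  k=2
[3,4] N  lex  "near"
[4,5] ((S\N)/(NP/N))\N  lex  "this"
[3,5] (S\N)/(NP/N)  <  k=4
[5,6] N\PP  lex  "ate"
[6,7] N\(N\PP)  lex  "no"
[5,7] N  <  k=6
[7,8] (NP/N)\N  lex  "with"
[5,8] NP/N  <  k=7
[3,8] S\N  >  k=5
[0,8] S  >  k=3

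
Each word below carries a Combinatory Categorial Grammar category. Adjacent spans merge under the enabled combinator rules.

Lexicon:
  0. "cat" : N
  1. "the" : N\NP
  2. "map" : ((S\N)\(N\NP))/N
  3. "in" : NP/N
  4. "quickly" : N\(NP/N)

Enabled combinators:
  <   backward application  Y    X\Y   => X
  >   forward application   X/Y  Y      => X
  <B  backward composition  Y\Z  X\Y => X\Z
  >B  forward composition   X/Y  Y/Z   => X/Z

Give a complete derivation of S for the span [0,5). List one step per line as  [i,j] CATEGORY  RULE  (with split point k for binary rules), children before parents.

[0,1] N  lex  "cat"
[1,2] N\NP  lex  "the"
[2,3] ((S\N)\(N\NP))/N  lex  "map"
[3,4] NP/N  lex  "in"
[4,5] N\(NP/N)  lex  "quickly"
[3,5] N  <  k=4
[2,5] (S\N)\(N\NP)  >  k=3
[1,5] S\N  <  k=2
[0,5] S  <  k=1

[0,5] S   <
  [0,1] "cat" : N
  [1,5] S\N   <
    [1,2] "the" : N\NP
    [2,5] (S\N)\(N\NP)   >
      [2,3] "map" : ((S\N)\(N\NP))/N
      [3,5] N   <
        [3,4] "in" : NP/N
        [4,5] "quickly" : N\(NP/N)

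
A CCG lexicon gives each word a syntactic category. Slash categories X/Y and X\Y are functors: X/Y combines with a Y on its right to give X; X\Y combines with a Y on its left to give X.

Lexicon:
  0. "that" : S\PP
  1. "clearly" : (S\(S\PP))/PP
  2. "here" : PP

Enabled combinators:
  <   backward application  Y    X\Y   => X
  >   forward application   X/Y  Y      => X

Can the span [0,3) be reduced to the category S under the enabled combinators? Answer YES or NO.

YES

[0,3] S   <
  [0,1] "that" : S\PP
  [1,3] S\(S\PP)   >
    [1,2] "clearly" : (S\(S\PP))/PP
    [2,3] "here" : PP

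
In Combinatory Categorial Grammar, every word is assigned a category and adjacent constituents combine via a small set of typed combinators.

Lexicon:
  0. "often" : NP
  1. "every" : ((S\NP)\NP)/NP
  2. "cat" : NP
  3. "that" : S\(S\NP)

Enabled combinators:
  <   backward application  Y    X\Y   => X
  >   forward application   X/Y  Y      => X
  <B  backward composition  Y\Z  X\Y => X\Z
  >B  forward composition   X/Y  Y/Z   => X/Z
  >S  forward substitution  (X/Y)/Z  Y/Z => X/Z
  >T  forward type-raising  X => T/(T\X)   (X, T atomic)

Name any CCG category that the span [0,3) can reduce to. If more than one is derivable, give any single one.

S\NP

[0,4] S   <
  [0,3] S\NP   <
    [0,1] "often" : NP
    [1,3] (S\NP)\NP   >
      [1,2] "every" : ((S\NP)\NP)/NP
      [2,3] "cat" : NP
  [3,4] "that" : S\(S\NP)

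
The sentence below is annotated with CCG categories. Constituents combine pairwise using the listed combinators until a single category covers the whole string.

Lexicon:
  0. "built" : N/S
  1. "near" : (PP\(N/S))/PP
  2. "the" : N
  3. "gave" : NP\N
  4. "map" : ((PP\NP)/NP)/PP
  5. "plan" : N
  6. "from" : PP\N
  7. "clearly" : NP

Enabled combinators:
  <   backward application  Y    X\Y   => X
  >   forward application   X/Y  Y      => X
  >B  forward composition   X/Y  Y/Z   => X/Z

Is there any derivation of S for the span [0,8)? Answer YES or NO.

N/S (PP\(N/S))/PP N NP\N ((PP\NP)/NP)/PP N PP\N NP
CKY chart[0,8] = {PP}; S ∉ chart

NO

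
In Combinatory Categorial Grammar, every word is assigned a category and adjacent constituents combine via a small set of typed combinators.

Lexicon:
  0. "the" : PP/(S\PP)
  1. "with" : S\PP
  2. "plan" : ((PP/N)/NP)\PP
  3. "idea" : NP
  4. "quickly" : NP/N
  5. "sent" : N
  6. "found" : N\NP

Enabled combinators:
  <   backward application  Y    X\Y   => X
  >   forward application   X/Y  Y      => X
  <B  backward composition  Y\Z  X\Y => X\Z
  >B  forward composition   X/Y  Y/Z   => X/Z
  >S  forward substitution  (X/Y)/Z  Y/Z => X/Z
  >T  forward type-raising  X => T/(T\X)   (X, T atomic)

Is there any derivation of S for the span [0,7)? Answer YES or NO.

NO

PP/(S\PP) S\PP ((PP/N)/NP)\PP NP NP/N N N\NP
CKY chart[0,7] = {N/(N\PP), NP/(NP\PP), PP, PP/(N\N), PP/(PP\PP), S/(S\PP)}; S ∉ chart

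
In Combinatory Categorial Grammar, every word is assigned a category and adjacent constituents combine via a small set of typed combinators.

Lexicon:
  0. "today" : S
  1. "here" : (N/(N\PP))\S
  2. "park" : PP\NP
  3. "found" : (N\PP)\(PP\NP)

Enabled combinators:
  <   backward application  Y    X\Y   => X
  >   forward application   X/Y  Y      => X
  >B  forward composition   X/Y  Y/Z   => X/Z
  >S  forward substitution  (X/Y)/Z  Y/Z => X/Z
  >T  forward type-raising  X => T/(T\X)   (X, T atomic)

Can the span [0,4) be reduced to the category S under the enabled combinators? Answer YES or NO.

NO

S (N/(N\PP))\S PP\NP (N\PP)\(PP\NP)
CKY chart[0,4] = {N, N/(N\N), NP/(NP\N), PP/(PP\N), S/(S\N)}; S ∉ chart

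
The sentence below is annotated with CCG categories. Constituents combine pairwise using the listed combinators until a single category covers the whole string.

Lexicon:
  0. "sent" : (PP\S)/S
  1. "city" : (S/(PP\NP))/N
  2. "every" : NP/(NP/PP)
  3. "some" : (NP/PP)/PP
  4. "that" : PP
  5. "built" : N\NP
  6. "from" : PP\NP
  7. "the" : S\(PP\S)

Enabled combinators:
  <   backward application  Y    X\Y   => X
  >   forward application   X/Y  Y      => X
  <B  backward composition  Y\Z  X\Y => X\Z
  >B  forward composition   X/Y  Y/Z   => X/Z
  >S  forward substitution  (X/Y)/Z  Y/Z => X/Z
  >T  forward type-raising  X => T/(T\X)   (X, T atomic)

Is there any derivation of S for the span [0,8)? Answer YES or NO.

YES

[0,8] S   <
  [0,7] PP\S   >
    [0,1] "sent" : (PP\S)/S
    [1,7] S   >
      [1,6] S/(PP\NP)   >
        [1,2] "city" : (S/(PP\NP))/N
        [2,6] N   <
          [2,5] NP   >
            [2,3] "every" : NP/(NP/PP)
            [3,5] NP/PP   >
              [3,4] "some" : (NP/PP)/PP
              [4,5] "that" : PP
          [5,6] "built" : N\NP
      [6,7] "from" : PP\NP
  [7,8] "the" : S\(PP\S)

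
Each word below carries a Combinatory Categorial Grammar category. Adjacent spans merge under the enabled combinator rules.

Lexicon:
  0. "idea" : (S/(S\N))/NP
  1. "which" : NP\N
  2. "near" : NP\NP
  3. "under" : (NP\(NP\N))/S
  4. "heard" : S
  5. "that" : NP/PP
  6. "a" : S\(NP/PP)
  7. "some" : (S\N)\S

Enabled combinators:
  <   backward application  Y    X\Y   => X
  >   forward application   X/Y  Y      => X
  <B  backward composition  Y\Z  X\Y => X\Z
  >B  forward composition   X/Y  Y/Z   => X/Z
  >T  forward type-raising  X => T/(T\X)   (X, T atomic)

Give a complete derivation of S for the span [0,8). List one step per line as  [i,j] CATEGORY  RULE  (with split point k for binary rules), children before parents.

[0,8] S   >
  [0,5] S/(S\N)   >
    [0,1] "idea" : (S/(S\N))/NP
    [1,5] NP   <
      [1,3] NP\N   <B
        [1,2] "which" : NP\N
        [2,3] "near" : NP\NP
      [3,5] NP\(NP\N)   >
        [3,4] "under" : (NP\(NP\N))/S
        [4,5] "heard" : S
  [5,8] S\N   <
    [5,7] S   <
      [5,6] "that" : NP/PP
      [6,7] "a" : S\(NP/PP)
    [7,8] "some" : (S\N)\S

[0,1] (S/(S\N))/NP  lex  "idea"
[1,2] NP\N  lex  "which"
[2,3] NP\NP  lex  "near"
[1,3] NP\N  <B  k=2
[3,4] (NP\(NP\N))/S  lex  "under"
[4,5] S  lex  "heard"
[3,5] NP\(NP\N)  >  k=4
[1,5] NP  <  k=3
[0,5] S/(S\N)  >  k=1
[5,6] NP/PP  lex  "that"
[6,7] S\(NP/PP)  lex  "a"
[5,7] S  <  k=6
[7,8] (S\N)\S  lex  "some"
[5,8] S\N  <  k=7
[0,8] S  >  k=5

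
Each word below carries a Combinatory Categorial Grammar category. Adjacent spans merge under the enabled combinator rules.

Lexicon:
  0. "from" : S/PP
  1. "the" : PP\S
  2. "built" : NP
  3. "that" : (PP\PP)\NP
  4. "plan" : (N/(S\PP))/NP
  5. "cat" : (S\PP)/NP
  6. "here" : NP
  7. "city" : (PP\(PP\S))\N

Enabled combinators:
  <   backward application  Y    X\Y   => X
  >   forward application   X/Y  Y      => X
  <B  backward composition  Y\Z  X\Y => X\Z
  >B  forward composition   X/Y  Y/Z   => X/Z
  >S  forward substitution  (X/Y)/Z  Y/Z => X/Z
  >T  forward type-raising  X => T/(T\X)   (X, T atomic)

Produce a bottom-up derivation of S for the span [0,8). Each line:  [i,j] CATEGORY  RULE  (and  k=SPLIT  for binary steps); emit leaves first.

[0,8] S   >
  [0,1] "from" : S/PP
  [1,8] PP   <
    [1,4] PP\S   <B
      [1,2] "the" : PP\S
      [2,4] PP\PP   <
        [2,3] "built" : NP
        [3,4] "that" : (PP\PP)\NP
    [4,8] PP\(PP\S)   <
      [4,7] N   >
        [4,6] N/NP   >S
          [4,5] "plan" : (N/(S\PP))/NP
          [5,6] "cat" : (S\PP)/NP
        [6,7] "here" : NP
      [7,8] "city" : (PP\(PP\S))\N

[0,1] S/PP  lex  "from"
[1,2] PP\S  lex  "the"
[2,3] NP  lex  "built"
[3,4] (PP\PP)\NP  lex  "that"
[2,4] PP\PP  <  k=3
[1,4] PP\S  <B  k=2
[4,5] (N/(S\PP))/NP  lex  "plan"
[5,6] (S\PP)/NP  lex  "cat"
[4,6] N/NP  >S  k=5
[6,7] NP  lex  "here"
[4,7] N  >  k=6
[7,8] (PP\(PP\S))\N  lex  "city"
[4,8] PP\(PP\S)  <  k=7
[1,8] PP  <  k=4
[0,8] S  >  k=1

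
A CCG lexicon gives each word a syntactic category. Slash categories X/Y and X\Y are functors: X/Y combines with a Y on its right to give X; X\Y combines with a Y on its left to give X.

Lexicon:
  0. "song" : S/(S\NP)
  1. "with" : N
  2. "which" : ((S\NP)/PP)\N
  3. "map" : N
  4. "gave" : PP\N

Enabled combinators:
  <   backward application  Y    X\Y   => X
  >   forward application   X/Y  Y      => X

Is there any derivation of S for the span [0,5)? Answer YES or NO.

[0,5] S   >
  [0,1] "song" : S/(S\NP)
  [1,5] S\NP   >
    [1,3] (S\NP)/PP   <
      [1,2] "with" : N
      [2,3] "which" : ((S\NP)/PP)\N
    [3,5] PP   <
      [3,4] "map" : N
      [4,5] "gave" : PP\N

YES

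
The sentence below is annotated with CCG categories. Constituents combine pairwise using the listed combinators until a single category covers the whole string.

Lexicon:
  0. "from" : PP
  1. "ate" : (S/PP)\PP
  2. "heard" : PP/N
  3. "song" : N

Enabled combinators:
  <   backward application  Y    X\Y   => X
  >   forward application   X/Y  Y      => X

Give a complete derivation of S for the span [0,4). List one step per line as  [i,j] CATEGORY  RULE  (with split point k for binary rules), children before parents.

[0,1] PP  lex  "from"
[1,2] (S/PP)\PP  lex  "ate"
[0,2] S/PP  <  k=1
[2,3] PP/N  lex  "heard"
[3,4] N  lex  "song"
[2,4] PP  >  k=3
[0,4] S  >  k=2

[0,4] S   >
  [0,2] S/PP   <
    [0,1] "from" : PP
    [1,2] "ate" : (S/PP)\PP
  [2,4] PP   >
    [2,3] "heard" : PP/N
    [3,4] "song" : N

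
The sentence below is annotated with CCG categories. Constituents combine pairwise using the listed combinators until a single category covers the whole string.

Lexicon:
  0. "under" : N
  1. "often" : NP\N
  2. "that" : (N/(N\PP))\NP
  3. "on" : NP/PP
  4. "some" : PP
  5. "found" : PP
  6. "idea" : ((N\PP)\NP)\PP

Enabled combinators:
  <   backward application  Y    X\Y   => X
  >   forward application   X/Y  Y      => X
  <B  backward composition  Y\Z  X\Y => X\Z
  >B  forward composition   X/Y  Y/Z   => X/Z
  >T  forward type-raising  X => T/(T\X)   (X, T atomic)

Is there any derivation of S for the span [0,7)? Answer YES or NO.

NO

N NP\N (N/(N\PP))\NP NP/PP PP PP ((N\PP)\NP)\PP
CKY chart[0,7] = {N, N/(N\N), NP/(NP\N), PP/(PP\N), S/(S\N)}; S ∉ chart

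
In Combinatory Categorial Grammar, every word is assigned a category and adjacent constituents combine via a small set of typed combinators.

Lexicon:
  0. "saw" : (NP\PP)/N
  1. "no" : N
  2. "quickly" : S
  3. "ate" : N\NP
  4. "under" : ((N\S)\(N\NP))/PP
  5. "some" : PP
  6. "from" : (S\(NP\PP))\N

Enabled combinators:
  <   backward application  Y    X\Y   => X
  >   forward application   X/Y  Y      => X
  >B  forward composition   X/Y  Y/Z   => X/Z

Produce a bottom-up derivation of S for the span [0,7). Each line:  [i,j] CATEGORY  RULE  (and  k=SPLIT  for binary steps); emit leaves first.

[0,7] S   <
  [0,2] NP\PP   >
    [0,1] "saw" : (NP\PP)/N
    [1,2] "no" : N
  [2,7] S\(NP\PP)   <
    [2,6] N   <
      [2,3] "quickly" : S
      [3,6] N\S   <
        [3,4] "ate" : N\NP
        [4,6] (N\S)\(N\NP)   >
          [4,5] "under" : ((N\S)\(N\NP))/PP
          [5,6] "some" : PP
    [6,7] "from" : (S\(NP\PP))\N

[0,1] (NP\PP)/N  lex  "saw"
[1,2] N  lex  "no"
[0,2] NP\PP  >  k=1
[2,3] S  lex  "quickly"
[3,4] N\NP  lex  "ate"
[4,5] ((N\S)\(N\NP))/PP  lex  "under"
[5,6] PP  lex  "some"
[4,6] (N\S)\(N\NP)  >  k=5
[3,6] N\S  <  k=4
[2,6] N  <  k=3
[6,7] (S\(NP\PP))\N  lex  "from"
[2,7] S\(NP\PP)  <  k=6
[0,7] S  <  k=2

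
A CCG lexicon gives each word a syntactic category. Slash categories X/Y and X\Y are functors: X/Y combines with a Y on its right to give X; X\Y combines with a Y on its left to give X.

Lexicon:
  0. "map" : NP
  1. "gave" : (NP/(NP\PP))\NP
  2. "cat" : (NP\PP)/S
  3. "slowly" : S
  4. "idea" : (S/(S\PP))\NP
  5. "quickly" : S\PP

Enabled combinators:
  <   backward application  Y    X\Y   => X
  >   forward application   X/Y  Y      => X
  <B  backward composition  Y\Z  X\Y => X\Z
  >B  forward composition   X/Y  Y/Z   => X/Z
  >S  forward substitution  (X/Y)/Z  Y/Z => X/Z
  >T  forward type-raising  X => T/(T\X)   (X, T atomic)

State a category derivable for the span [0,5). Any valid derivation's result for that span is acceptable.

S/(S\PP)

[0,6] S   >
  [0,5] S/(S\PP)   <
    [0,4] NP   >
      [0,2] NP/(NP\PP)   <
        [0,1] "map" : NP
        [1,2] "gave" : (NP/(NP\PP))\NP
      [2,4] NP\PP   >
        [2,3] "cat" : (NP\PP)/S
        [3,4] "slowly" : S
    [4,5] "idea" : (S/(S\PP))\NP
  [5,6] "quickly" : S\PP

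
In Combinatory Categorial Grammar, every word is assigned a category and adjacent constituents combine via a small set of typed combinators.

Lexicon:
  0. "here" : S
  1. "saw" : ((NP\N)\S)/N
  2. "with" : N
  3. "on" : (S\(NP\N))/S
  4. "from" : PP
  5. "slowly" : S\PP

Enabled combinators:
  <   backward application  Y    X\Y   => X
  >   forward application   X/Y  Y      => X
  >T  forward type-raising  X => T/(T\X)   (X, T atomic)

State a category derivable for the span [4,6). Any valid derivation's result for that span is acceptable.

S

[0,6] S   <
  [0,3] NP\N   <
    [0,1] "here" : S
    [1,3] (NP\N)\S   >
      [1,2] "saw" : ((NP\N)\S)/N
      [2,3] "with" : N
  [3,6] S\(NP\N)   >
    [3,4] "on" : (S\(NP\N))/S
    [4,6] S   <
      [4,5] "from" : PP
      [5,6] "slowly" : S\PP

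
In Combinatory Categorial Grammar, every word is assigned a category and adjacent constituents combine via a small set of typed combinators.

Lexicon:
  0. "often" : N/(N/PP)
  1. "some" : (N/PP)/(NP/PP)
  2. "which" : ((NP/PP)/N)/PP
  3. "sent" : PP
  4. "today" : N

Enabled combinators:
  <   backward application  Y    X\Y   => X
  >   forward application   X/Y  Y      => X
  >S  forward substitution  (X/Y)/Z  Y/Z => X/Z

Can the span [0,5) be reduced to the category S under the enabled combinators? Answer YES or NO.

NO

N/(N/PP) (N/PP)/(NP/PP) ((NP/PP)/N)/PP PP N
CKY chart[0,5] = {N}; S ∉ chart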